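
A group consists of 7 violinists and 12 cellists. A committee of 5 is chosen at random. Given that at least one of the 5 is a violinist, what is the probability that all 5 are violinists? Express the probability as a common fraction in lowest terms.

Work in counts. Selections with at least one violinist: C(19,5) − C(12,5) = 11628 − 792 = 10836.
Of those, selections where all 5 are violinists: C(7,5) = 21.
Conditional probability = 21/10836 = 1/516.

1/516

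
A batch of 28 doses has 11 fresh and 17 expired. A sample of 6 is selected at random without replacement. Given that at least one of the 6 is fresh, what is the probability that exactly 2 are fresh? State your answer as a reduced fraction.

425/1183

Work in counts. Selections with at least one fresh: C(28,6) − C(17,6) = 376740 − 12376 = 364364.
Of those, selections where exactly 2 are fresh: C(11,2)·C(17,4) = 55·2380 = 130900.
Conditional probability = 130900/364364 = 425/1183.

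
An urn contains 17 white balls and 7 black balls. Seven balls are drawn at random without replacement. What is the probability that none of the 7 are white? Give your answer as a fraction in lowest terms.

1/346104

There are C(24,7) = 346104 possible selections.
Selections with no white (all black): C(7,7) = 1.
Probability = 1/346104.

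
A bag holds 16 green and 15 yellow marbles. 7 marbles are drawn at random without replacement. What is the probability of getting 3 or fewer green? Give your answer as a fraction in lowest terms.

Total selections: C(31,7) = 2629575.
Favorable selections (3 or fewer green): C(16,0)·C(15,7) + C(16,1)·C(15,6) + C(16,2)·C(15,5) + C(16,3)·C(15,4) = 6435 + 80080 + 360360 + 764400 = 1211275.
Probability = 1211275/2629575 = 3727/8091.

3727/8091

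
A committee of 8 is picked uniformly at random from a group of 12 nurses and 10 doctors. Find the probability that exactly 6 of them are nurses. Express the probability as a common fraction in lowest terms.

42/323

Total number of selections: C(22,8) = 319770.
Selections with exactly 6 nurses: choose 6 of the 12 nurses and 2 of the 10 doctors, C(12,6)·C(10,2) = 924·45 = 41580.
Probability = 41580/319770 = 42/323.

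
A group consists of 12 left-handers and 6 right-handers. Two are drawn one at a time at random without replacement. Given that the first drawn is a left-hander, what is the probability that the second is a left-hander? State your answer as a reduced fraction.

After removing one left-hander, 17 remain: 11 left-handers and 6 right-handers.
So the probability the next is a left-hander is 11/17.

11/17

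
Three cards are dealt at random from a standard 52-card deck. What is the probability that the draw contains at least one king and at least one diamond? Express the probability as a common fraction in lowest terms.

33/260

There are C(52,3) = 22100 possible draws.
By inclusion-exclusion on the complements, draws missing all kings or all diamonds: C(48,3) + C(39,3) − C(36,3) = 17296 + 9139 − 7140 = 19295.
So draws with at least one of each: 22100 − 19295 = 2805, probability 2805/22100 = 33/260.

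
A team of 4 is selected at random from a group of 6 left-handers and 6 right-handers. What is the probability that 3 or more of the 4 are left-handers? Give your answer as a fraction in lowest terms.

3/11

There are C(12,4) = 495 ways to choose the 4.
Favorable selections (3 or more left-handers): C(6,3)·C(6,1) + C(6,4)·C(6,0) = 120 + 15 = 135.
Probability = 135/495 = 3/11.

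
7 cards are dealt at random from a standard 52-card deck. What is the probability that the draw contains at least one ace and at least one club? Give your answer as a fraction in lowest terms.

There are C(52,7) = 133784560 possible draws.
By inclusion-exclusion on the complements, draws missing all aces or all clubs: C(48,7) + C(39,7) − C(36,7) = 73629072 + 15380937 − 8347680 = 80662329.
So draws with at least one of each: 133784560 − 80662329 = 53122231, probability 53122231/133784560.

53122231/133784560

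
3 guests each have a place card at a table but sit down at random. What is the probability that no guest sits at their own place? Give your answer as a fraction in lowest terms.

There are 3! = 6 seatings.
By inclusion-exclusion, seatings with no fixed points: C(3,0)·3! − C(3,1)·2! + C(3,2)·1! − C(3,3)·0! = 2.
Probability = 2/6 = 1/3.

1/3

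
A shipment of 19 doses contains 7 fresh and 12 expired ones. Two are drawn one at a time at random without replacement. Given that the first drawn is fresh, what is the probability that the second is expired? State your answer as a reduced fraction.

2/3

After removing one fresh, 18 remain: 6 fresh and 12 expired.
So the probability the next is expired is 12/18 = 2/3.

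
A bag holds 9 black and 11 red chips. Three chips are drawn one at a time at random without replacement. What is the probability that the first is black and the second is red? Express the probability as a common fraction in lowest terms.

99/380

Multiply the conditional probabilities at each draw: 9/20 · 11/19 = 99/380.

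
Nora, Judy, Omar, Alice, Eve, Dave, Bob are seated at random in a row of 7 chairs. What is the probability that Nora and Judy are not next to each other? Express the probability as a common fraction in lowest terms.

5/7

There are 7! = 5040 arrangements.
Arrangements with Nora and Judy adjacent: 2·6! = 1440.
So not adjacent: 5040 − 1440 = 3600, probability 3600/5040 = 5/7.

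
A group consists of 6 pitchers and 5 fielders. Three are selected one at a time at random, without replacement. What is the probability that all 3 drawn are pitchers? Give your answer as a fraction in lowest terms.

Multiply the conditional probabilities at each draw: 6/11 · 5/10 · 4/9 = 120/990 = 4/33.

4/33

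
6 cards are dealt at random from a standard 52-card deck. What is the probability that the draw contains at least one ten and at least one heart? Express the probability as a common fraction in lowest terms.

6772177/20358520

There are C(52,6) = 20358520 possible draws.
By inclusion-exclusion on the complements, draws missing all tens or all hearts: C(48,6) + C(39,6) − C(36,6) = 12271512 + 3262623 − 1947792 = 13586343.
So draws with at least one of each: 20358520 − 13586343 = 6772177, probability 6772177/20358520.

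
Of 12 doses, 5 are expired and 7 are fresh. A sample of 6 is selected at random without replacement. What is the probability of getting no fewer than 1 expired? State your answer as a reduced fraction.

There are C(12,6) = 924 ways to choose the 6.
The complement is all 6 are fresh: C(7,6) = 7.
Probability = 1 − 7/924 = 917/924 = 131/132.

131/132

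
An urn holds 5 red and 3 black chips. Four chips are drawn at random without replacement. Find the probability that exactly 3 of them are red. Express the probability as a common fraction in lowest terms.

3/7

The sample space is all 4-subsets of the 8: C(8,4) = 70.
Selections with exactly 3 red: choose 3 of the 5 red and 1 of the 3 black, C(5,3)·C(3,1) = 10·3 = 30.
Probability = 30/70 = 3/7.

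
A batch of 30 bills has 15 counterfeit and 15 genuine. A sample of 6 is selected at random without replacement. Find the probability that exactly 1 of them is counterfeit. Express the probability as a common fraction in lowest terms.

11/145

Total number of selections: C(30,6) = 593775.
Selections with exactly 1 counterfeit: choose 1 of the 15 counterfeit and 5 of the 15 genuine, C(15,1)·C(15,5) = 15·3003 = 45045.
Probability = 45045/593775 = 11/145.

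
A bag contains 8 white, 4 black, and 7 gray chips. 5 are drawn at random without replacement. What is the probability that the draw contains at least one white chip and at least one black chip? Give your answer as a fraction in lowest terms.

682/969

There are C(19,5) = 11628 possible draws.
By inclusion-exclusion on the complements, draws missing all white or all black: C(11,5) + C(15,5) − C(7,5) = 462 + 3003 − 21 = 3444.
So draws with at least one of each: 11628 − 3444 = 8184, probability 8184/11628 = 682/969.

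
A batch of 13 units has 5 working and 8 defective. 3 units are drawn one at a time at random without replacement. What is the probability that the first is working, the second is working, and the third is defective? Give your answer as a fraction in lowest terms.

40/429

Multiply the conditional probabilities at each draw: 5/13 · 4/12 · 8/11 = 160/1716 = 40/429.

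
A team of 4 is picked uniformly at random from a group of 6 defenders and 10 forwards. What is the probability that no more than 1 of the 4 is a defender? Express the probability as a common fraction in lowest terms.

93/182

Total selections: C(16,4) = 1820.
Favorable selections (no more than 1 defender): C(6,0)·C(10,4) + C(6,1)·C(10,3) = 210 + 720 = 930.
Probability = 930/1820 = 93/182.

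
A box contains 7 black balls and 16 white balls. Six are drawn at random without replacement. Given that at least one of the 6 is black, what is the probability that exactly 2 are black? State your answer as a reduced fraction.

Work in counts. Selections with at least one black: C(23,6) − C(16,6) = 100947 − 8008 = 92939.
Of those, selections where exactly 2 are black: C(7,2)·C(16,4) = 21·1820 = 38220.
Conditional probability = 38220/92939 = 5460/13277.

5460/13277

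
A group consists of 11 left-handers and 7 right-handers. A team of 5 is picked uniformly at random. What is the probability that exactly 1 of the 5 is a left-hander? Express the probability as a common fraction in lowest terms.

55/1224

The sample space is all 5-subsets of the 18: C(18,5) = 8568.
Selections with exactly 1 left-hander: choose 1 of the 11 left-handers and 4 of the 7 right-handers, C(11,1)·C(7,4) = 11·35 = 385.
Probability = 385/8568 = 55/1224.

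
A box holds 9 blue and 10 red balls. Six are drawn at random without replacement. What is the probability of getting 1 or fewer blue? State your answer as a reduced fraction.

Total selections: C(19,6) = 27132.
Favorable selections (1 or fewer blue): C(9,0)·C(10,6) + C(9,1)·C(10,5) = 210 + 2268 = 2478.
Probability = 2478/27132 = 59/646.

59/646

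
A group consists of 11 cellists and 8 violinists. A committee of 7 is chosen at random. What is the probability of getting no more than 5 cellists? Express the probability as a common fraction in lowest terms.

There are C(19,7) = 50388 ways to choose the 7.
Count the complement (more than 5 cellists): C(11,6)·C(8,1) + C(11,7)·C(8,0) = 3696 + 330 = 4026.
Probability = 1 − 4026/50388 = 46362/50388 = 7727/8398.

7727/8398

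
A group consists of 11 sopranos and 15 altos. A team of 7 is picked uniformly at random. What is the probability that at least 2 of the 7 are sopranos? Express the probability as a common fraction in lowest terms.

417/460

Total selections: C(26,7) = 657800.
Favorable selections (at least 2 sopranos): C(11,2)·C(15,5) + C(11,3)·C(15,4) + C(11,4)·C(15,3) + C(11,5)·C(15,2) + C(11,6)·C(15,1) + C(11,7)·C(15,0) = 165165 + 225225 + 150150 + 48510 + 6930 + 330 = 596310.
Probability = 596310/657800 = 417/460.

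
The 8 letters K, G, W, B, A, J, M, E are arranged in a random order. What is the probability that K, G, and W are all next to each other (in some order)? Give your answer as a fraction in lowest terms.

There are 8! = 40320 arrangements.
Treat the three as one block: 6! placements × 3! orders within the block = 720·6 = 4320.
Probability = 4320/40320 = 3/28.

3/28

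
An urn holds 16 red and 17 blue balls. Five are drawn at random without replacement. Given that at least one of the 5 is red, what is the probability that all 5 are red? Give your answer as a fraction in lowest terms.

Work in counts. Selections with at least one red: C(33,5) − C(17,5) = 237336 − 6188 = 231148.
Of those, selections where all 5 are red: C(16,5) = 4368.
Conditional probability = 4368/231148 = 1092/57787.

1092/57787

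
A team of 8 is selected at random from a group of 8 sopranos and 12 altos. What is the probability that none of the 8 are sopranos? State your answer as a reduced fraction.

There are C(20,8) = 125970 possible selections.
Selections with no sopranos (all altos): C(12,8) = 495.
Probability = 495/125970 = 33/8398.

33/8398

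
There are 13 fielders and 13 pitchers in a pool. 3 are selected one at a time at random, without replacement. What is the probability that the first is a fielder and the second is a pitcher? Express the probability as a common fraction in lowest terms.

Multiply the conditional probabilities at each draw: 13/26 · 13/25 = 169/650 = 13/50.

13/50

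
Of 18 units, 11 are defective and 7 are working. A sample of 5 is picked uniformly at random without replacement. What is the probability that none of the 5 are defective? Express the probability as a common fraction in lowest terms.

There are C(18,5) = 8568 possible selections.
Selections with no defective (all working): C(7,5) = 21.
Probability = 21/8568 = 1/408.

1/408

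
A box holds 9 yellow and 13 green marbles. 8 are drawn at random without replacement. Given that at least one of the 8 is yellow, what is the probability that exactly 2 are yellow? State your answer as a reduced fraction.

Work in counts. Selections with at least one yellow: C(22,8) − C(13,8) = 319770 − 1287 = 318483.
Of those, selections where exactly 2 are yellow: C(9,2)·C(13,6) = 36·1716 = 61776.
Conditional probability = 61776/318483 = 624/3217.

624/3217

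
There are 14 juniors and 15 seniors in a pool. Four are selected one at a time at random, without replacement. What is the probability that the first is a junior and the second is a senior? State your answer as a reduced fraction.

15/58

Multiply the conditional probabilities at each draw: 14/29 · 15/28 = 210/812 = 15/58.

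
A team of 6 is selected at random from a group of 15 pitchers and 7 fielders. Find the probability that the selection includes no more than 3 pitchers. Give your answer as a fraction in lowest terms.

2846/10659

There are C(22,6) = 74613 ways to choose the 6.
Favorable selections (no more than 3 pitchers): C(15,0)·C(7,6) + C(15,1)·C(7,5) + C(15,2)·C(7,4) + C(15,3)·C(7,3) = 7 + 315 + 3675 + 15925 = 19922.
Probability = 19922/74613 = 2846/10659.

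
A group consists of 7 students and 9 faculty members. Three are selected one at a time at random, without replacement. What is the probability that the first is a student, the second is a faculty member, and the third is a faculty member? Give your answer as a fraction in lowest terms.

Multiply the conditional probabilities at each draw: 7/16 · 9/15 · 8/14 = 504/3360 = 3/20.

3/20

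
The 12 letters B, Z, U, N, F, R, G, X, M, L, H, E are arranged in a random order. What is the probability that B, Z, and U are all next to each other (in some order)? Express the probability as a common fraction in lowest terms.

1/22

There are 12! = 479001600 arrangements.
Treat the three as one block: 10! placements × 3! orders within the block = 3628800·6 = 21772800.
Probability = 21772800/479001600 = 1/22.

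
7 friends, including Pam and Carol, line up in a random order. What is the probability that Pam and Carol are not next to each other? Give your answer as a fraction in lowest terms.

5/7

There are 7! = 5040 arrangements.
Arrangements with Pam and Carol adjacent: 2·6! = 1440.
So not adjacent: 5040 − 1440 = 3600, probability 3600/5040 = 5/7.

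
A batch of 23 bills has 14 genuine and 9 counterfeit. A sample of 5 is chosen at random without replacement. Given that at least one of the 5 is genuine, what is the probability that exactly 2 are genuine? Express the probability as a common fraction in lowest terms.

Work in counts. Selections with at least one genuine: C(23,5) − C(9,5) = 33649 − 126 = 33523.
Of those, selections where exactly 2 are genuine: C(14,2)·C(9,3) = 91·84 = 7644.
Conditional probability = 7644/33523 = 1092/4789.

1092/4789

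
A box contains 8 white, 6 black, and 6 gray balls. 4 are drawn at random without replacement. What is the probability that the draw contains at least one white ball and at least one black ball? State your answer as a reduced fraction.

3364/4845

There are C(20,4) = 4845 possible draws.
By inclusion-exclusion on the complements, draws missing all white or all black: C(12,4) + C(14,4) − C(6,4) = 495 + 1001 − 15 = 1481.
So draws with at least one of each: 4845 − 1481 = 3364, probability 3364/4845.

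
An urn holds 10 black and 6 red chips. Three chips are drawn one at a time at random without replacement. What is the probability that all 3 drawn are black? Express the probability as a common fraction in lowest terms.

Multiply the conditional probabilities at each draw: 10/16 · 9/15 · 8/14 = 720/3360 = 3/14.

3/14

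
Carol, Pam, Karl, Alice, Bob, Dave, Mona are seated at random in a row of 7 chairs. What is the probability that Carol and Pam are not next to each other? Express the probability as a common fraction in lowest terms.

There are 7! = 5040 arrangements.
Arrangements with Carol and Pam adjacent: 2·6! = 1440.
So not adjacent: 5040 − 1440 = 3600, probability 3600/5040 = 5/7.

5/7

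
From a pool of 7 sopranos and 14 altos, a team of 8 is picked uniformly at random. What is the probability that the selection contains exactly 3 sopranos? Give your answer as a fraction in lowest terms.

1001/2907

Total number of selections: C(21,8) = 203490.
Selections with exactly 3 sopranos: choose 3 of the 7 sopranos and 5 of the 14 altos, C(7,3)·C(14,5) = 35·2002 = 70070.
Probability = 70070/203490 = 1001/2907.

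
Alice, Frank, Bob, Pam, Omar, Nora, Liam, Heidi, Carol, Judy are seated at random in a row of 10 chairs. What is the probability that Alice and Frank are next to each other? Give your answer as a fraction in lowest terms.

1/5

There are 10! = 3628800 arrangements.
Treat Alice and Frank as a block: 9! arrangements of the blocks × 2 orders within the block = 2·362880 = 725760.
Probability = 725760/3628800 = 1/5.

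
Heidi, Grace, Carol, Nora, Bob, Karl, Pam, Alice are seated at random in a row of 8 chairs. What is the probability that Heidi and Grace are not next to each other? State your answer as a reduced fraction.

There are 8! = 40320 arrangements.
Arrangements with Heidi and Grace adjacent: 2·7! = 10080.
So not adjacent: 40320 − 10080 = 30240, probability 30240/40320 = 3/4.

3/4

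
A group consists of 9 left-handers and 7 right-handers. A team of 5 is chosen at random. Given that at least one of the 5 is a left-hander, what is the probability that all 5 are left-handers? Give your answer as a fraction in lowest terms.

Work in counts. Selections with at least one left-hander: C(16,5) − C(7,5) = 4368 − 21 = 4347.
Of those, selections where all 5 are left-handers: C(9,5) = 126.
Conditional probability = 126/4347 = 2/69.

2/69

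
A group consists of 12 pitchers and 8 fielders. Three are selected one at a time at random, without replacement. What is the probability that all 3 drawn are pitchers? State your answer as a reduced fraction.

11/57

Multiply the conditional probabilities at each draw: 12/20 · 11/19 · 10/18 = 1320/6840 = 11/57.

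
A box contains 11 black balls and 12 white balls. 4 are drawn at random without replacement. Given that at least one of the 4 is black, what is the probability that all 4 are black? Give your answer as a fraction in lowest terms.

Work in counts. Selections with at least one black: C(23,4) − C(12,4) = 8855 − 495 = 8360.
Of those, selections where all 4 are black: C(11,4) = 330.
Conditional probability = 330/8360 = 3/76.

3/76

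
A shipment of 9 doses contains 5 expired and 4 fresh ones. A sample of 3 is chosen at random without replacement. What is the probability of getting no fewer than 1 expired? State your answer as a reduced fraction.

There are C(9,3) = 84 ways to choose the 3.
Favorable selections (no fewer than 1 expired): C(5,1)·C(4,2) + C(5,2)·C(4,1) + C(5,3)·C(4,0) = 30 + 40 + 10 = 80.
Probability = 80/84 = 20/21.

20/21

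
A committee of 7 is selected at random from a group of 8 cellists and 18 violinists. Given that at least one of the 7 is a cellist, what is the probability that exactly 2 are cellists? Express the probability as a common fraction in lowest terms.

29988/78247

Work in counts. Selections with at least one cellist: C(26,7) − C(18,7) = 657800 − 31824 = 625976.
Of those, selections where exactly 2 are cellists: C(8,2)·C(18,5) = 28·8568 = 239904.
Conditional probability = 239904/625976 = 29988/78247.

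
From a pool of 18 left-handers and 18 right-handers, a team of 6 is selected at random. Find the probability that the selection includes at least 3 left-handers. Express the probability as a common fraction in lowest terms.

3203/4774

Total selections: C(36,6) = 1947792.
Count the complement (fewer than 3 left-handers): C(18,0)·C(18,6) + C(18,1)·C(18,5) + C(18,2)·C(18,4) = 18564 + 154224 + 468180 = 640968.
Probability = 1 − 640968/1947792 = 1306824/1947792 = 3203/4774.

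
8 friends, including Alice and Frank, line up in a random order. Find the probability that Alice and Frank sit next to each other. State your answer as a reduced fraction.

There are 8! = 40320 arrangements.
Treat Alice and Frank as a block: 7! arrangements of the blocks × 2 orders within the block = 2·5040 = 10080.
Probability = 10080/40320 = 1/4.

1/4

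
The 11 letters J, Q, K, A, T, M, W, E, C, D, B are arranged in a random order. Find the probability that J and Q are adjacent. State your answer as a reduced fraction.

2/11

There are 11! = 39916800 arrangements.
Treat J and Q as a block: 10! arrangements of the blocks × 2 orders within the block = 2·3628800 = 7257600.
Probability = 7257600/39916800 = 2/11.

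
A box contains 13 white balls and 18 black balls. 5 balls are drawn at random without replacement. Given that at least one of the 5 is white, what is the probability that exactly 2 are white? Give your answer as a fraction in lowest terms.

544/1379

Work in counts. Selections with at least one white: C(31,5) − C(18,5) = 169911 − 8568 = 161343.
Of those, selections where exactly 2 are white: C(13,2)·C(18,3) = 78·816 = 63648.
Conditional probability = 63648/161343 = 544/1379.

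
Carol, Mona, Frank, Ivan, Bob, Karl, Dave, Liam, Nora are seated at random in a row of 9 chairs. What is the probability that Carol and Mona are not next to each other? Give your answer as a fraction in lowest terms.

There are 9! = 362880 arrangements.
Arrangements with Carol and Mona adjacent: 2·8! = 80640.
So not adjacent: 362880 − 80640 = 282240, probability 282240/362880 = 7/9.

7/9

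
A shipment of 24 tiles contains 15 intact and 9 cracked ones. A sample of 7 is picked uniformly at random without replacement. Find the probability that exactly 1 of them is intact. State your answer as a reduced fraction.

There are C(24,7) = 346104 ways to choose 7 from 24.
Selections with exactly 1 intact: choose 1 of the 15 intact and 6 of the 9 cracked, C(15,1)·C(9,6) = 15·84 = 1260.
Probability = 1260/346104 = 35/9614.

35/9614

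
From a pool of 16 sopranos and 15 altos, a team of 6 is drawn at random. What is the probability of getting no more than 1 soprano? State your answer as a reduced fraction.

583/8091

Total selections: C(31,6) = 736281.
Favorable selections (no more than 1 soprano): C(16,0)·C(15,6) + C(16,1)·C(15,5) = 5005 + 48048 = 53053.
Probability = 53053/736281 = 583/8091.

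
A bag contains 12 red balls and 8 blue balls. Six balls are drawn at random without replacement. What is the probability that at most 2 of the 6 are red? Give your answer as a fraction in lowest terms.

There are C(20,6) = 38760 ways to choose the 6.
Favorable selections (at most 2 red): C(12,0)·C(8,6) + C(12,1)·C(8,5) + C(12,2)·C(8,4) = 28 + 672 + 4620 = 5320.
Probability = 5320/38760 = 7/51.

7/51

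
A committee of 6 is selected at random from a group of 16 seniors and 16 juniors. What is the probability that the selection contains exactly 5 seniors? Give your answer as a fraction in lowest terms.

208/2697

Total number of selections: C(32,6) = 906192.
Selections with exactly 5 seniors: choose 5 of the 16 seniors and 1 of the 16 juniors, C(16,5)·C(16,1) = 4368·16 = 69888.
Probability = 69888/906192 = 208/2697.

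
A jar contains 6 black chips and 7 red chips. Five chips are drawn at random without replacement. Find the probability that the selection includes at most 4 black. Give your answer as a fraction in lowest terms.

427/429

Total selections: C(13,5) = 1287.
The complement is exactly 5 black: C(6,5)·C(7,0) = 6.
Probability = 1 − 6/1287 = 1281/1287 = 427/429.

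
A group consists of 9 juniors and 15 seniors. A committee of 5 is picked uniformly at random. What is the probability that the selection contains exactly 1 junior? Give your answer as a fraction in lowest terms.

585/2024

Total number of selections: C(24,5) = 42504.
Selections with exactly 1 junior: choose 1 of the 9 juniors and 4 of the 15 seniors, C(9,1)·C(15,4) = 9·1365 = 12285.
Probability = 12285/42504 = 585/2024.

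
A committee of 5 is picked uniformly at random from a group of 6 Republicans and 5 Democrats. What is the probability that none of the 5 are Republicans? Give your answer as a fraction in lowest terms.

There are C(11,5) = 462 possible selections.
Selections with no Republicans (all Democrats): C(5,5) = 1.
Probability = 1/462.

1/462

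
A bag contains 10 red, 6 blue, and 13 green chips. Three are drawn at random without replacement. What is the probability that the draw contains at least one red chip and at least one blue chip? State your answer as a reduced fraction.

200/609

There are C(29,3) = 3654 possible draws.
By inclusion-exclusion on the complements, draws missing all red or all blue: C(19,3) + C(23,3) − C(13,3) = 969 + 1771 − 286 = 2454.
So draws with at least one of each: 3654 − 2454 = 1200, probability 1200/3654 = 200/609.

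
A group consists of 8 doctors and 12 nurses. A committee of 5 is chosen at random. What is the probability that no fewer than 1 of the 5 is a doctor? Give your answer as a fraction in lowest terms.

Total selections: C(20,5) = 15504.
The complement is all 5 are nurses: C(12,5) = 792.
Probability = 1 − 792/15504 = 14712/15504 = 613/646.

613/646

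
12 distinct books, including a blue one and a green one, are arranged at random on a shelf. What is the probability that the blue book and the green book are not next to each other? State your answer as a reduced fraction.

5/6

There are 12! = 479001600 arrangements.
Arrangements with the blue book and the green book adjacent: 2·11! = 79833600.
So not adjacent: 479001600 − 79833600 = 399168000, probability 399168000/479001600 = 5/6.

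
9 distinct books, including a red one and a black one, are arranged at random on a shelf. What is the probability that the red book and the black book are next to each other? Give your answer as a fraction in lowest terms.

There are 9! = 362880 arrangements.
Treat the red book and the black book as a block: 8! arrangements of the blocks × 2 orders within the block = 2·40320 = 80640.
Probability = 80640/362880 = 2/9.

2/9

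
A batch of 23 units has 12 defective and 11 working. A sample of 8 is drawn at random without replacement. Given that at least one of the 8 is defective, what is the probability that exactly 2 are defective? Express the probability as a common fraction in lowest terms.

308/4951

Work in counts. Selections with at least one defective: C(23,8) − C(11,8) = 490314 − 165 = 490149.
Of those, selections where exactly 2 are defective: C(12,2)·C(11,6) = 66·462 = 30492.
Conditional probability = 30492/490149 = 308/4951.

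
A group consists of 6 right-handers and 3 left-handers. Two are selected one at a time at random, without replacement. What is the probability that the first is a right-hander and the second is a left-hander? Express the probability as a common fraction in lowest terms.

Multiply the conditional probabilities at each draw: 6/9 · 3/8 = 18/72 = 1/4.

1/4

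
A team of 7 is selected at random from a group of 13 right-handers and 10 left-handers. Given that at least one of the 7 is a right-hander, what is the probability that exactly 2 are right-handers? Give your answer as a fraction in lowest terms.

504/6283

Work in counts. Selections with at least one right-hander: C(23,7) − C(10,7) = 245157 − 120 = 245037.
Of those, selections where exactly 2 are right-handers: C(13,2)·C(10,5) = 78·252 = 19656.
Conditional probability = 19656/245037 = 504/6283.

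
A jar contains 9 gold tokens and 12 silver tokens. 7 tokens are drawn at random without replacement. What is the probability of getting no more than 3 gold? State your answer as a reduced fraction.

220/323

There are C(21,7) = 116280 ways to choose the 7.
Favorable selections (no more than 3 gold): C(9,0)·C(12,7) + C(9,1)·C(12,6) + C(9,2)·C(12,5) + C(9,3)·C(12,4) = 792 + 8316 + 28512 + 41580 = 79200.
Probability = 79200/116280 = 220/323.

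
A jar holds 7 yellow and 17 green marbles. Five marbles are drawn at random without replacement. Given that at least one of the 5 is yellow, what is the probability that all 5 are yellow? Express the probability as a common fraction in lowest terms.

Work in counts. Selections with at least one yellow: C(24,5) − C(17,5) = 42504 − 6188 = 36316.
Of those, selections where all 5 are yellow: C(7,5) = 21.
Conditional probability = 21/36316 = 3/5188.

3/5188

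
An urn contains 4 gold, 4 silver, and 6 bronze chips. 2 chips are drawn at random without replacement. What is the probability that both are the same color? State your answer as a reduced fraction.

27/91

There are C(14,2) = 91 ways to draw 2 chips.
All same color: C(4,2) + C(4,2) + C(6,2) = 6 + 6 + 15 = 27.
Probability = 27/91.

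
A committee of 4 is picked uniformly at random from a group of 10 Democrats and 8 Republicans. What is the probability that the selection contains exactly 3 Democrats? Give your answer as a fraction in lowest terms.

There are C(18,4) = 3060 ways to choose 4 from 18.
Selections with exactly 3 Democrats: choose 3 of the 10 Democrats and 1 of the 8 Republicans, C(10,3)·C(8,1) = 120·8 = 960.
Probability = 960/3060 = 16/51.

16/51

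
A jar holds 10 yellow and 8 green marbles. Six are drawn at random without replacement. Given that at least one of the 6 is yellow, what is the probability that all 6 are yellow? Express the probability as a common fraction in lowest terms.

15/1324

Work in counts. Selections with at least one yellow: C(18,6) − C(8,6) = 18564 − 28 = 18536.
Of those, selections where all 6 are yellow: C(10,6) = 210.
Conditional probability = 210/18536 = 15/1324.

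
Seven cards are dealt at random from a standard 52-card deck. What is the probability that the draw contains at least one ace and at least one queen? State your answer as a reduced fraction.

There are C(52,7) = 133784560 possible draws.
By inclusion-exclusion on the complements, draws missing all aces or all queens: C(48,7) + C(48,7) − C(44,7) = 73629072 + 73629072 − 38320568 = 108937576.
So draws with at least one of each: 133784560 − 108937576 = 24846984, probability 24846984/133784560 = 3105873/16723070.

3105873/16723070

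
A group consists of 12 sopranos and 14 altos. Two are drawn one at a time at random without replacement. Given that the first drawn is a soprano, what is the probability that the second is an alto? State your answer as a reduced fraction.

14/25

After removing one soprano, 25 remain: 11 sopranos and 14 altos.
So the probability the next is an alto is 14/25.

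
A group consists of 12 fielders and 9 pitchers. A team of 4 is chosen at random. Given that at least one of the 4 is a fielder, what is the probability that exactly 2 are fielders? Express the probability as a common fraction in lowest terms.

Work in counts. Selections with at least one fielder: C(21,4) − C(9,4) = 5985 − 126 = 5859.
Of those, selections where exactly 2 are fielders: C(12,2)·C(9,2) = 66·36 = 2376.
Conditional probability = 2376/5859 = 88/217.

88/217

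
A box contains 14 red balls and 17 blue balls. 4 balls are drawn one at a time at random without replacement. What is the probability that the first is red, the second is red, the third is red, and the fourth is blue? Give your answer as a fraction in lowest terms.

221/4495

Multiply the conditional probabilities at each draw: 14/31 · 13/30 · 12/29 · 17/28 = 37128/755160 = 221/4495.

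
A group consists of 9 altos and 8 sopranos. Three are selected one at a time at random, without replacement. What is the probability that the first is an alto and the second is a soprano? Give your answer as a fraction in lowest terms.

Multiply the conditional probabilities at each draw: 9/17 · 8/16 = 72/272 = 9/34.

9/34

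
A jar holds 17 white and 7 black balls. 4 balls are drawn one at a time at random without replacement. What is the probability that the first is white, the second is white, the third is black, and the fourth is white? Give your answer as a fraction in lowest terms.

Multiply the conditional probabilities at each draw: 17/24 · 16/23 · 7/22 · 15/21 = 28560/255024 = 85/759.

85/759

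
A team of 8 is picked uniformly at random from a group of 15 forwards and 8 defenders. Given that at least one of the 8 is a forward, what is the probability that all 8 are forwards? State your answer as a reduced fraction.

Work in counts. Selections with at least one forward: C(23,8) − C(8,8) = 490314 − 1 = 490313.
Of those, selections where all 8 are forwards: C(15,8) = 6435.
Conditional probability = 6435/490313.

6435/490313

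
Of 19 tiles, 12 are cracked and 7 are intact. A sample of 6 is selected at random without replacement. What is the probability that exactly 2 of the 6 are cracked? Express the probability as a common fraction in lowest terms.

55/646

The sample space is all 6-subsets of the 19: C(19,6) = 27132.
Selections with exactly 2 cracked: choose 2 of the 12 cracked and 4 of the 7 intact, C(12,2)·C(7,4) = 66·35 = 2310.
Probability = 2310/27132 = 55/646.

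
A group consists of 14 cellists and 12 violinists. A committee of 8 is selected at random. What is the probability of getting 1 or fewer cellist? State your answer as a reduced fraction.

81/10925

There are C(26,8) = 1562275 ways to choose the 8.
Favorable selections (1 or fewer cellist): C(14,0)·C(12,8) + C(14,1)·C(12,7) = 495 + 11088 = 11583.
Probability = 11583/1562275 = 81/10925.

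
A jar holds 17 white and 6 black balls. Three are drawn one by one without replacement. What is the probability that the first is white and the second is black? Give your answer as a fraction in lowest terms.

Multiply the conditional probabilities at each draw: 17/23 · 6/22 = 102/506 = 51/253.

51/253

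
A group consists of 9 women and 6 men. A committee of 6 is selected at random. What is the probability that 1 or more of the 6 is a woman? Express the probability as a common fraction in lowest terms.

There are C(15,6) = 5005 ways to choose the 6.
The complement is all 6 are men: C(6,6) = 1.
Probability = 1 − 1/5005 = 5004/5005.

5004/5005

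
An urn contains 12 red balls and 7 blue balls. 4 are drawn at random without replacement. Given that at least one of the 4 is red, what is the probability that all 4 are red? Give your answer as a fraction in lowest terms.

Work in counts. Selections with at least one red: C(19,4) − C(7,4) = 3876 − 35 = 3841.
Of those, selections where all 4 are red: C(12,4) = 495.
Conditional probability = 495/3841.

495/3841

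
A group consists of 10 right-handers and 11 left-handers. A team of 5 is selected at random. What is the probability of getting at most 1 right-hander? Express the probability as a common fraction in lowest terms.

Total selections: C(21,5) = 20349.
Favorable selections (at most 1 right-hander): C(10,0)·C(11,5) + C(10,1)·C(11,4) = 462 + 3300 = 3762.
Probability = 3762/20349 = 22/119.

22/119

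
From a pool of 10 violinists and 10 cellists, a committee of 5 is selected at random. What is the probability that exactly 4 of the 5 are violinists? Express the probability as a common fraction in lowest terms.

Total number of selections: C(20,5) = 15504.
Selections with exactly 4 violinists: choose 4 of the 10 violinists and 1 of the 10 cellists, C(10,4)·C(10,1) = 210·10 = 2100.
Probability = 2100/15504 = 175/1292.

175/1292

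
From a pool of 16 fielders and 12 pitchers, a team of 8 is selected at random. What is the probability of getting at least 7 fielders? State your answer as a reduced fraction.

10/207

There are C(28,8) = 3108105 ways to choose the 8.
Favorable selections (at least 7 fielders): C(16,7)·C(12,1) + C(16,8)·C(12,0) = 137280 + 12870 = 150150.
Probability = 150150/3108105 = 10/207.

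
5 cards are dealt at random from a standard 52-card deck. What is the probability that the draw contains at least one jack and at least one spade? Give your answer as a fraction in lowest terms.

There are C(52,5) = 2598960 possible draws.
By inclusion-exclusion on the complements, draws missing all jacks or all spades: C(48,5) + C(39,5) − C(36,5) = 1712304 + 575757 − 376992 = 1911069.
So draws with at least one of each: 2598960 − 1911069 = 687891, probability 687891/2598960 = 229297/866320.

229297/866320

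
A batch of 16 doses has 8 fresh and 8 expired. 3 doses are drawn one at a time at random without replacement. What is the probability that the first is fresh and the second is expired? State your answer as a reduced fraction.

4/15

Multiply the conditional probabilities at each draw: 8/16 · 8/15 = 64/240 = 4/15.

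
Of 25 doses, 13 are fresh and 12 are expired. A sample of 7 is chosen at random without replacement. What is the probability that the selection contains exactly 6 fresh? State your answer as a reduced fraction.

Total number of selections: C(25,7) = 480700.
Selections with exactly 6 fresh: choose 6 of the 13 fresh and 1 of the 12 expired, C(13,6)·C(12,1) = 1716·12 = 20592.
Probability = 20592/480700 = 468/10925.

468/10925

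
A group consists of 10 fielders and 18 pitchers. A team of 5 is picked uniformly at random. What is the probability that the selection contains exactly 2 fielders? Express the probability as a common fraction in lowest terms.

34/91

Total number of selections: C(28,5) = 98280.
Selections with exactly 2 fielders: choose 2 of the 10 fielders and 3 of the 18 pitchers, C(10,2)·C(18,3) = 45·816 = 36720.
Probability = 36720/98280 = 34/91.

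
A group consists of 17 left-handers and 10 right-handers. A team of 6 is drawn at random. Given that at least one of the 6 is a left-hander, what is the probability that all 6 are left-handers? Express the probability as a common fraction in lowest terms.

91/2175

Work in counts. Selections with at least one left-hander: C(27,6) − C(10,6) = 296010 − 210 = 295800.
Of those, selections where all 6 are left-handers: C(17,6) = 12376.
Conditional probability = 12376/295800 = 91/2175.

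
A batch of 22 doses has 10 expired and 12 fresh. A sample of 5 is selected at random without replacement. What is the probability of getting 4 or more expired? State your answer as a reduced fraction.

2/19

There are C(22,5) = 26334 ways to choose the 5.
Favorable selections (4 or more expired): C(10,4)·C(12,1) + C(10,5)·C(12,0) = 2520 + 252 = 2772.
Probability = 2772/26334 = 2/19.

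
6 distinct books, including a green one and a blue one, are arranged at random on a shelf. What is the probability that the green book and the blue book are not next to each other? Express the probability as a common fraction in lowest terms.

2/3

There are 6! = 720 arrangements.
Arrangements with the green book and the blue book adjacent: 2·5! = 240.
So not adjacent: 720 − 240 = 480, probability 480/720 = 2/3.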